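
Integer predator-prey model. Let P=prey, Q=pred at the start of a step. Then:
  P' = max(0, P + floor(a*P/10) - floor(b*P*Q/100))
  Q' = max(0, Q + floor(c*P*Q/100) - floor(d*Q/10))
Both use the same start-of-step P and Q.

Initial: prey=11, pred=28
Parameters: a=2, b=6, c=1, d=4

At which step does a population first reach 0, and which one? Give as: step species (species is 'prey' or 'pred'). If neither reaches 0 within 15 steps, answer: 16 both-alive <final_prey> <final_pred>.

Answer: 1 prey

Derivation:
Step 1: prey: 11+2-18=0; pred: 28+3-11=20
First extinction: prey at step 1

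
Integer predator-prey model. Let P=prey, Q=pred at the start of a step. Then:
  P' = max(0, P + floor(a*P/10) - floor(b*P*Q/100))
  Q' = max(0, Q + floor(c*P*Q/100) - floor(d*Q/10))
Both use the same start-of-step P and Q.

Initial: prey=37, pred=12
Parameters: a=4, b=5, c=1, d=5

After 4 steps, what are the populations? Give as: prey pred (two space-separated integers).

Answer: 31 4

Derivation:
Step 1: prey: 37+14-22=29; pred: 12+4-6=10
Step 2: prey: 29+11-14=26; pred: 10+2-5=7
Step 3: prey: 26+10-9=27; pred: 7+1-3=5
Step 4: prey: 27+10-6=31; pred: 5+1-2=4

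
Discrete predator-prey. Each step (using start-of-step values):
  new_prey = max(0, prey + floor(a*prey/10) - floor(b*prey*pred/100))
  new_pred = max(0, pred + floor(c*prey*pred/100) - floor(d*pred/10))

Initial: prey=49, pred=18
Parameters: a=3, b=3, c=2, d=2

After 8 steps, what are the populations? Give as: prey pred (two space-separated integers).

Step 1: prey: 49+14-26=37; pred: 18+17-3=32
Step 2: prey: 37+11-35=13; pred: 32+23-6=49
Step 3: prey: 13+3-19=0; pred: 49+12-9=52
Step 4: prey: 0+0-0=0; pred: 52+0-10=42
Step 5: prey: 0+0-0=0; pred: 42+0-8=34
Step 6: prey: 0+0-0=0; pred: 34+0-6=28
Step 7: prey: 0+0-0=0; pred: 28+0-5=23
Step 8: prey: 0+0-0=0; pred: 23+0-4=19

Answer: 0 19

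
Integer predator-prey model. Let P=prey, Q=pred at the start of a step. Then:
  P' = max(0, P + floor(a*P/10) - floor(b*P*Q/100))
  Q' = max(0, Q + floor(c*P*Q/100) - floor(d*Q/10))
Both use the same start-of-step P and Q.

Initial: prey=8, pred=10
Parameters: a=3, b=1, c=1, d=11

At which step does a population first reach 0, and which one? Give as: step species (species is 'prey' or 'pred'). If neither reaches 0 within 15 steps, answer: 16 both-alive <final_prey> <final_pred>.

Answer: 1 pred

Derivation:
Step 1: prey: 8+2-0=10; pred: 10+0-11=0
First extinction: pred at step 1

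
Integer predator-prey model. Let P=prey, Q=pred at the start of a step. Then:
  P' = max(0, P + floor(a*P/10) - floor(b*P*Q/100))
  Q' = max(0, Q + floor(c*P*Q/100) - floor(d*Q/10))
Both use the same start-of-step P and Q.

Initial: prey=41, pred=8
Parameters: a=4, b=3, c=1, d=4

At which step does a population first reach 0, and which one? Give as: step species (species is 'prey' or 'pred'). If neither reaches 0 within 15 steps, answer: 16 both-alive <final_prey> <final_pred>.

Answer: 16 both-alive 11 3

Derivation:
Step 1: prey: 41+16-9=48; pred: 8+3-3=8
Step 2: prey: 48+19-11=56; pred: 8+3-3=8
Step 3: prey: 56+22-13=65; pred: 8+4-3=9
Step 4: prey: 65+26-17=74; pred: 9+5-3=11
Step 5: prey: 74+29-24=79; pred: 11+8-4=15
Step 6: prey: 79+31-35=75; pred: 15+11-6=20
Step 7: prey: 75+30-45=60; pred: 20+15-8=27
Step 8: prey: 60+24-48=36; pred: 27+16-10=33
Step 9: prey: 36+14-35=15; pred: 33+11-13=31
Step 10: prey: 15+6-13=8; pred: 31+4-12=23
Step 11: prey: 8+3-5=6; pred: 23+1-9=15
Step 12: prey: 6+2-2=6; pred: 15+0-6=9
Step 13: prey: 6+2-1=7; pred: 9+0-3=6
Step 14: prey: 7+2-1=8; pred: 6+0-2=4
Step 15: prey: 8+3-0=11; pred: 4+0-1=3
No extinction within 15 steps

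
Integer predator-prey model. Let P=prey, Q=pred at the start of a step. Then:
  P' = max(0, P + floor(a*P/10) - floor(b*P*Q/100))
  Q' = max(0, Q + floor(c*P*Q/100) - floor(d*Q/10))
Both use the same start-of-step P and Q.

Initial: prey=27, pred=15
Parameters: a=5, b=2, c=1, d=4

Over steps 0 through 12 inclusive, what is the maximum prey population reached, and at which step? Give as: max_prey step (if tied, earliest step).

Step 1: prey: 27+13-8=32; pred: 15+4-6=13
Step 2: prey: 32+16-8=40; pred: 13+4-5=12
Step 3: prey: 40+20-9=51; pred: 12+4-4=12
Step 4: prey: 51+25-12=64; pred: 12+6-4=14
Step 5: prey: 64+32-17=79; pred: 14+8-5=17
Step 6: prey: 79+39-26=92; pred: 17+13-6=24
Step 7: prey: 92+46-44=94; pred: 24+22-9=37
Step 8: prey: 94+47-69=72; pred: 37+34-14=57
Step 9: prey: 72+36-82=26; pred: 57+41-22=76
Step 10: prey: 26+13-39=0; pred: 76+19-30=65
Step 11: prey: 0+0-0=0; pred: 65+0-26=39
Step 12: prey: 0+0-0=0; pred: 39+0-15=24
Max prey = 94 at step 7

Answer: 94 7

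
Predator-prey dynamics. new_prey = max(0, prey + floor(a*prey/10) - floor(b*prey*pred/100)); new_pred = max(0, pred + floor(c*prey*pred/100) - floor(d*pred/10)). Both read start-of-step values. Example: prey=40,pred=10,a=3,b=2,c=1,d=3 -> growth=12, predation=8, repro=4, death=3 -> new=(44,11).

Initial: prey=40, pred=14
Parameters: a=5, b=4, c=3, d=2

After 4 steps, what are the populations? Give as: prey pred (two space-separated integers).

Answer: 0 55

Derivation:
Step 1: prey: 40+20-22=38; pred: 14+16-2=28
Step 2: prey: 38+19-42=15; pred: 28+31-5=54
Step 3: prey: 15+7-32=0; pred: 54+24-10=68
Step 4: prey: 0+0-0=0; pred: 68+0-13=55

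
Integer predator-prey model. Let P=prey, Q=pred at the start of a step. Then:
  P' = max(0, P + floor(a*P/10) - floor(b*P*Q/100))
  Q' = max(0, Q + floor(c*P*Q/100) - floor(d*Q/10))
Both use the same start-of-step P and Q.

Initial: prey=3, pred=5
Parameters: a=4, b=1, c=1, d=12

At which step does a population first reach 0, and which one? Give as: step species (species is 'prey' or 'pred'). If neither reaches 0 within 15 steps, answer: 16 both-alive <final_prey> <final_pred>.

Step 1: prey: 3+1-0=4; pred: 5+0-6=0
First extinction: pred at step 1

Answer: 1 pred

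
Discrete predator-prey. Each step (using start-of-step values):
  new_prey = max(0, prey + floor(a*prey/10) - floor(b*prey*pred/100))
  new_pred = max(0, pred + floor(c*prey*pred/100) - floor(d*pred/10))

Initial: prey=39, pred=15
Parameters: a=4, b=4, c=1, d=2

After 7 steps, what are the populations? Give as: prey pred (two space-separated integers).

Step 1: prey: 39+15-23=31; pred: 15+5-3=17
Step 2: prey: 31+12-21=22; pred: 17+5-3=19
Step 3: prey: 22+8-16=14; pred: 19+4-3=20
Step 4: prey: 14+5-11=8; pred: 20+2-4=18
Step 5: prey: 8+3-5=6; pred: 18+1-3=16
Step 6: prey: 6+2-3=5; pred: 16+0-3=13
Step 7: prey: 5+2-2=5; pred: 13+0-2=11

Answer: 5 11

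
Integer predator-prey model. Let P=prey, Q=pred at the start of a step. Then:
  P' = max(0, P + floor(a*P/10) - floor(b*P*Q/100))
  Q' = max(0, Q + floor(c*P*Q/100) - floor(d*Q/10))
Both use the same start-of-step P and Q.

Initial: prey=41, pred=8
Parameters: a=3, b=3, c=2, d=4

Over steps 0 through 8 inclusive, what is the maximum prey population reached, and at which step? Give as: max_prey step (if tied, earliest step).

Answer: 44 1

Derivation:
Step 1: prey: 41+12-9=44; pred: 8+6-3=11
Step 2: prey: 44+13-14=43; pred: 11+9-4=16
Step 3: prey: 43+12-20=35; pred: 16+13-6=23
Step 4: prey: 35+10-24=21; pred: 23+16-9=30
Step 5: prey: 21+6-18=9; pred: 30+12-12=30
Step 6: prey: 9+2-8=3; pred: 30+5-12=23
Step 7: prey: 3+0-2=1; pred: 23+1-9=15
Step 8: prey: 1+0-0=1; pred: 15+0-6=9
Max prey = 44 at step 1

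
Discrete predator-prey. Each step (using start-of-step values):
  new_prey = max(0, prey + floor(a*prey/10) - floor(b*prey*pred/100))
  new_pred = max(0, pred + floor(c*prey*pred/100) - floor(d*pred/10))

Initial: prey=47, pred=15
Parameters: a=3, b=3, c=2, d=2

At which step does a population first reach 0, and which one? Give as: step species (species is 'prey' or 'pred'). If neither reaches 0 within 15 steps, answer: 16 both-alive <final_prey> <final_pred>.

Step 1: prey: 47+14-21=40; pred: 15+14-3=26
Step 2: prey: 40+12-31=21; pred: 26+20-5=41
Step 3: prey: 21+6-25=2; pred: 41+17-8=50
Step 4: prey: 2+0-3=0; pred: 50+2-10=42
First extinction: prey at step 4

Answer: 4 prey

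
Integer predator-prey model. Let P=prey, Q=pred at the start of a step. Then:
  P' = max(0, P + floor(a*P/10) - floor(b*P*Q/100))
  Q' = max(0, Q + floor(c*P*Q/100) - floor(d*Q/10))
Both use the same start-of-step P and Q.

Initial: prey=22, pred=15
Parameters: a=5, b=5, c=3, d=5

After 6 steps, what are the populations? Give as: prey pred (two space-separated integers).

Step 1: prey: 22+11-16=17; pred: 15+9-7=17
Step 2: prey: 17+8-14=11; pred: 17+8-8=17
Step 3: prey: 11+5-9=7; pred: 17+5-8=14
Step 4: prey: 7+3-4=6; pred: 14+2-7=9
Step 5: prey: 6+3-2=7; pred: 9+1-4=6
Step 6: prey: 7+3-2=8; pred: 6+1-3=4

Answer: 8 4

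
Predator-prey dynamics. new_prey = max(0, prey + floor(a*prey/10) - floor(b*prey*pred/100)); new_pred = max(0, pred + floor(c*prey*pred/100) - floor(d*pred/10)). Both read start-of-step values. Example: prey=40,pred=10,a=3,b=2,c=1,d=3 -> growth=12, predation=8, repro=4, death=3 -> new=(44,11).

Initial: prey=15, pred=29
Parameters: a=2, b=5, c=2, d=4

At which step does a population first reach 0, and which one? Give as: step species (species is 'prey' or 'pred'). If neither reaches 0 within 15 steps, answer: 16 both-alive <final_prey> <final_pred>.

Step 1: prey: 15+3-21=0; pred: 29+8-11=26
First extinction: prey at step 1

Answer: 1 prey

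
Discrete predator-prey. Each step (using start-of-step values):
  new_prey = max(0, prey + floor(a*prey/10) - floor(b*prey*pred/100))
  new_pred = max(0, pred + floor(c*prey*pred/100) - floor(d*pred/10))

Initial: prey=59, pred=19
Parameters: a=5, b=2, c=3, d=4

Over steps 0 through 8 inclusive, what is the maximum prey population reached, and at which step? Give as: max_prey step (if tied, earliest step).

Answer: 66 1

Derivation:
Step 1: prey: 59+29-22=66; pred: 19+33-7=45
Step 2: prey: 66+33-59=40; pred: 45+89-18=116
Step 3: prey: 40+20-92=0; pred: 116+139-46=209
Step 4: prey: 0+0-0=0; pred: 209+0-83=126
Step 5: prey: 0+0-0=0; pred: 126+0-50=76
Step 6: prey: 0+0-0=0; pred: 76+0-30=46
Step 7: prey: 0+0-0=0; pred: 46+0-18=28
Step 8: prey: 0+0-0=0; pred: 28+0-11=17
Max prey = 66 at step 1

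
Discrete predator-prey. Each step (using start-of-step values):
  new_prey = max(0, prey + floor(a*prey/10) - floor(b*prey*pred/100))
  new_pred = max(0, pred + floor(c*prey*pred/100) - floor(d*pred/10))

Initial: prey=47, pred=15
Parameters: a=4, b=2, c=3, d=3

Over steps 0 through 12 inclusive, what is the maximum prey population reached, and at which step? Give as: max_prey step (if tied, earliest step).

Answer: 51 1

Derivation:
Step 1: prey: 47+18-14=51; pred: 15+21-4=32
Step 2: prey: 51+20-32=39; pred: 32+48-9=71
Step 3: prey: 39+15-55=0; pred: 71+83-21=133
Step 4: prey: 0+0-0=0; pred: 133+0-39=94
Step 5: prey: 0+0-0=0; pred: 94+0-28=66
Step 6: prey: 0+0-0=0; pred: 66+0-19=47
Step 7: prey: 0+0-0=0; pred: 47+0-14=33
Step 8: prey: 0+0-0=0; pred: 33+0-9=24
Step 9: prey: 0+0-0=0; pred: 24+0-7=17
Step 10: prey: 0+0-0=0; pred: 17+0-5=12
Step 11: prey: 0+0-0=0; pred: 12+0-3=9
Step 12: prey: 0+0-0=0; pred: 9+0-2=7
Max prey = 51 at step 1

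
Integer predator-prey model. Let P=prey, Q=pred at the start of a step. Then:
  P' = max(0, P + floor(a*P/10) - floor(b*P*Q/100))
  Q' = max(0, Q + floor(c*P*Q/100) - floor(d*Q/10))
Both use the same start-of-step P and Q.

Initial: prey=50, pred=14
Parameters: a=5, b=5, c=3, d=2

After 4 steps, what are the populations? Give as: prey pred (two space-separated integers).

Answer: 0 43

Derivation:
Step 1: prey: 50+25-35=40; pred: 14+21-2=33
Step 2: prey: 40+20-66=0; pred: 33+39-6=66
Step 3: prey: 0+0-0=0; pred: 66+0-13=53
Step 4: prey: 0+0-0=0; pred: 53+0-10=43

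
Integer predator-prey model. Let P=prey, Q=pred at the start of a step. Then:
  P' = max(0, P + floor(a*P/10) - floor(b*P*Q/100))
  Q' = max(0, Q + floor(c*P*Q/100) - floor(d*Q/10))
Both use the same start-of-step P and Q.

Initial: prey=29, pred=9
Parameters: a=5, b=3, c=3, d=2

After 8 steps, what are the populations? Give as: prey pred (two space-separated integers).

Answer: 0 36

Derivation:
Step 1: prey: 29+14-7=36; pred: 9+7-1=15
Step 2: prey: 36+18-16=38; pred: 15+16-3=28
Step 3: prey: 38+19-31=26; pred: 28+31-5=54
Step 4: prey: 26+13-42=0; pred: 54+42-10=86
Step 5: prey: 0+0-0=0; pred: 86+0-17=69
Step 6: prey: 0+0-0=0; pred: 69+0-13=56
Step 7: prey: 0+0-0=0; pred: 56+0-11=45
Step 8: prey: 0+0-0=0; pred: 45+0-9=36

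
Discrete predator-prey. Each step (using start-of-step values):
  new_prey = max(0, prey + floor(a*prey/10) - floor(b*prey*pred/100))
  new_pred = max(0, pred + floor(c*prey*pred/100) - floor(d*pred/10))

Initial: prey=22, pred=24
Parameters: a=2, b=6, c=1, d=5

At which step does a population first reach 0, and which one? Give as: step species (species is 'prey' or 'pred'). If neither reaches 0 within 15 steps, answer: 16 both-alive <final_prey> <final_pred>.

Answer: 1 prey

Derivation:
Step 1: prey: 22+4-31=0; pred: 24+5-12=17
First extinction: prey at step 1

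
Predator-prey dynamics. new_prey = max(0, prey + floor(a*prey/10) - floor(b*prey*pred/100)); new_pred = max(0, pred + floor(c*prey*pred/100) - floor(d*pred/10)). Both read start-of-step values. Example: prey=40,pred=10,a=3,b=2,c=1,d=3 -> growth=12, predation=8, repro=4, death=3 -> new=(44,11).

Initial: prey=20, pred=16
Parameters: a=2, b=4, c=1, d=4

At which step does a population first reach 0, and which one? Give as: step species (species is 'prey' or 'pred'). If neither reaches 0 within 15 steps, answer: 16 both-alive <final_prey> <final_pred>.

Answer: 16 both-alive 24 2

Derivation:
Step 1: prey: 20+4-12=12; pred: 16+3-6=13
Step 2: prey: 12+2-6=8; pred: 13+1-5=9
Step 3: prey: 8+1-2=7; pred: 9+0-3=6
Step 4: prey: 7+1-1=7; pred: 6+0-2=4
Step 5: prey: 7+1-1=7; pred: 4+0-1=3
Step 6: prey: 7+1-0=8; pred: 3+0-1=2
Step 7: prey: 8+1-0=9; pred: 2+0-0=2
Step 8: prey: 9+1-0=10; pred: 2+0-0=2
Step 9: prey: 10+2-0=12; pred: 2+0-0=2
Step 10: prey: 12+2-0=14; pred: 2+0-0=2
Step 11: prey: 14+2-1=15; pred: 2+0-0=2
Step 12: prey: 15+3-1=17; pred: 2+0-0=2
Step 13: prey: 17+3-1=19; pred: 2+0-0=2
Step 14: prey: 19+3-1=21; pred: 2+0-0=2
Step 15: prey: 21+4-1=24; pred: 2+0-0=2
No extinction within 15 steps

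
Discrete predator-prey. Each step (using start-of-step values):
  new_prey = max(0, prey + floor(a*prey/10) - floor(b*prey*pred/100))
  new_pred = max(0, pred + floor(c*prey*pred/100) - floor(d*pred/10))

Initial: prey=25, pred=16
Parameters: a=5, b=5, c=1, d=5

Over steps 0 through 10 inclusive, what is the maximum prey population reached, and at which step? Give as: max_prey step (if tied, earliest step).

Step 1: prey: 25+12-20=17; pred: 16+4-8=12
Step 2: prey: 17+8-10=15; pred: 12+2-6=8
Step 3: prey: 15+7-6=16; pred: 8+1-4=5
Step 4: prey: 16+8-4=20; pred: 5+0-2=3
Step 5: prey: 20+10-3=27; pred: 3+0-1=2
Step 6: prey: 27+13-2=38; pred: 2+0-1=1
Step 7: prey: 38+19-1=56; pred: 1+0-0=1
Step 8: prey: 56+28-2=82; pred: 1+0-0=1
Step 9: prey: 82+41-4=119; pred: 1+0-0=1
Step 10: prey: 119+59-5=173; pred: 1+1-0=2
Max prey = 173 at step 10

Answer: 173 10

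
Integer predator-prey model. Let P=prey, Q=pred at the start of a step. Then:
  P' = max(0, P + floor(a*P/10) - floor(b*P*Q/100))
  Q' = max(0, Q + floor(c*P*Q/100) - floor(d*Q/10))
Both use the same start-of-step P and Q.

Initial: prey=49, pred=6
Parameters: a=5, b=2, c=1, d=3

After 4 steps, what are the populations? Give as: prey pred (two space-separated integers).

Answer: 148 29

Derivation:
Step 1: prey: 49+24-5=68; pred: 6+2-1=7
Step 2: prey: 68+34-9=93; pred: 7+4-2=9
Step 3: prey: 93+46-16=123; pred: 9+8-2=15
Step 4: prey: 123+61-36=148; pred: 15+18-4=29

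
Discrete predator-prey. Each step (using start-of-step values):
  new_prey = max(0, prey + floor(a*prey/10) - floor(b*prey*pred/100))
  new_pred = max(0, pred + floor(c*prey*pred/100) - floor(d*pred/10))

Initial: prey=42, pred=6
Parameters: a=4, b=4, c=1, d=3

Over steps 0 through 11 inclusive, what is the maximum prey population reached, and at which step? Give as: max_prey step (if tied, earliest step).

Answer: 58 3

Derivation:
Step 1: prey: 42+16-10=48; pred: 6+2-1=7
Step 2: prey: 48+19-13=54; pred: 7+3-2=8
Step 3: prey: 54+21-17=58; pred: 8+4-2=10
Step 4: prey: 58+23-23=58; pred: 10+5-3=12
Step 5: prey: 58+23-27=54; pred: 12+6-3=15
Step 6: prey: 54+21-32=43; pred: 15+8-4=19
Step 7: prey: 43+17-32=28; pred: 19+8-5=22
Step 8: prey: 28+11-24=15; pred: 22+6-6=22
Step 9: prey: 15+6-13=8; pred: 22+3-6=19
Step 10: prey: 8+3-6=5; pred: 19+1-5=15
Step 11: prey: 5+2-3=4; pred: 15+0-4=11
Max prey = 58 at step 3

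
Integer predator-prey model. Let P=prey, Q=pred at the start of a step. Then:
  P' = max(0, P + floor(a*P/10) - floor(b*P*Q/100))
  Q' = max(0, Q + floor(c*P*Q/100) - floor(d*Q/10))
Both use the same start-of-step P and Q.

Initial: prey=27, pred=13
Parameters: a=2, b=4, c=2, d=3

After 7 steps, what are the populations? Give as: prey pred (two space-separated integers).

Step 1: prey: 27+5-14=18; pred: 13+7-3=17
Step 2: prey: 18+3-12=9; pred: 17+6-5=18
Step 3: prey: 9+1-6=4; pred: 18+3-5=16
Step 4: prey: 4+0-2=2; pred: 16+1-4=13
Step 5: prey: 2+0-1=1; pred: 13+0-3=10
Step 6: prey: 1+0-0=1; pred: 10+0-3=7
Step 7: prey: 1+0-0=1; pred: 7+0-2=5

Answer: 1 5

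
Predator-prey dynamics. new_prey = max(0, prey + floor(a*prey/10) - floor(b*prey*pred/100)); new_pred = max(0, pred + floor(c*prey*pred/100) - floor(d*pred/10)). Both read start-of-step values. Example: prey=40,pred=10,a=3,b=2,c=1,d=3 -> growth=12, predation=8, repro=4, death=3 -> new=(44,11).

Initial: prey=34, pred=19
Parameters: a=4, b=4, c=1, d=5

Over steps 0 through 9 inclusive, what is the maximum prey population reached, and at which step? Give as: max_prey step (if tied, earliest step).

Step 1: prey: 34+13-25=22; pred: 19+6-9=16
Step 2: prey: 22+8-14=16; pred: 16+3-8=11
Step 3: prey: 16+6-7=15; pred: 11+1-5=7
Step 4: prey: 15+6-4=17; pred: 7+1-3=5
Step 5: prey: 17+6-3=20; pred: 5+0-2=3
Step 6: prey: 20+8-2=26; pred: 3+0-1=2
Step 7: prey: 26+10-2=34; pred: 2+0-1=1
Step 8: prey: 34+13-1=46; pred: 1+0-0=1
Step 9: prey: 46+18-1=63; pred: 1+0-0=1
Max prey = 63 at step 9

Answer: 63 9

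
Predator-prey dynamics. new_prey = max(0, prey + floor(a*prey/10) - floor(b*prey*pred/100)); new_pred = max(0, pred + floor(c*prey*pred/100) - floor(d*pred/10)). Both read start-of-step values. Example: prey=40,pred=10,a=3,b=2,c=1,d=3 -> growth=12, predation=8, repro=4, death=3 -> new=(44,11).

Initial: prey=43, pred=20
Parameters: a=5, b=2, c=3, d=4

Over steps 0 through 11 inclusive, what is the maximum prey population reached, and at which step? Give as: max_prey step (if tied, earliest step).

Step 1: prey: 43+21-17=47; pred: 20+25-8=37
Step 2: prey: 47+23-34=36; pred: 37+52-14=75
Step 3: prey: 36+18-54=0; pred: 75+81-30=126
Step 4: prey: 0+0-0=0; pred: 126+0-50=76
Step 5: prey: 0+0-0=0; pred: 76+0-30=46
Step 6: prey: 0+0-0=0; pred: 46+0-18=28
Step 7: prey: 0+0-0=0; pred: 28+0-11=17
Step 8: prey: 0+0-0=0; pred: 17+0-6=11
Step 9: prey: 0+0-0=0; pred: 11+0-4=7
Step 10: prey: 0+0-0=0; pred: 7+0-2=5
Step 11: prey: 0+0-0=0; pred: 5+0-2=3
Max prey = 47 at step 1

Answer: 47 1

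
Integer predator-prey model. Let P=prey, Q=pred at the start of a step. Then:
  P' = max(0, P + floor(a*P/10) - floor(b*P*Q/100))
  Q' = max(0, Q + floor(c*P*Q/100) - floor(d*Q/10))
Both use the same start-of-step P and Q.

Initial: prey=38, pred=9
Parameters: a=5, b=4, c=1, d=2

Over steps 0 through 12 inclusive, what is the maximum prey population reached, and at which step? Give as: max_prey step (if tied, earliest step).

Step 1: prey: 38+19-13=44; pred: 9+3-1=11
Step 2: prey: 44+22-19=47; pred: 11+4-2=13
Step 3: prey: 47+23-24=46; pred: 13+6-2=17
Step 4: prey: 46+23-31=38; pred: 17+7-3=21
Step 5: prey: 38+19-31=26; pred: 21+7-4=24
Step 6: prey: 26+13-24=15; pred: 24+6-4=26
Step 7: prey: 15+7-15=7; pred: 26+3-5=24
Step 8: prey: 7+3-6=4; pred: 24+1-4=21
Step 9: prey: 4+2-3=3; pred: 21+0-4=17
Step 10: prey: 3+1-2=2; pred: 17+0-3=14
Step 11: prey: 2+1-1=2; pred: 14+0-2=12
Step 12: prey: 2+1-0=3; pred: 12+0-2=10
Max prey = 47 at step 2

Answer: 47 2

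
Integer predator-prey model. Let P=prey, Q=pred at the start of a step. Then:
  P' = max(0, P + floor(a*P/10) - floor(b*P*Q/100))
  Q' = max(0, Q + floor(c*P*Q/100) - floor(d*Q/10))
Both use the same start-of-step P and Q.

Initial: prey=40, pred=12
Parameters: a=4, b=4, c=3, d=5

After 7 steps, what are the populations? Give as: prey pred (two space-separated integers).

Step 1: prey: 40+16-19=37; pred: 12+14-6=20
Step 2: prey: 37+14-29=22; pred: 20+22-10=32
Step 3: prey: 22+8-28=2; pred: 32+21-16=37
Step 4: prey: 2+0-2=0; pred: 37+2-18=21
Step 5: prey: 0+0-0=0; pred: 21+0-10=11
Step 6: prey: 0+0-0=0; pred: 11+0-5=6
Step 7: prey: 0+0-0=0; pred: 6+0-3=3

Answer: 0 3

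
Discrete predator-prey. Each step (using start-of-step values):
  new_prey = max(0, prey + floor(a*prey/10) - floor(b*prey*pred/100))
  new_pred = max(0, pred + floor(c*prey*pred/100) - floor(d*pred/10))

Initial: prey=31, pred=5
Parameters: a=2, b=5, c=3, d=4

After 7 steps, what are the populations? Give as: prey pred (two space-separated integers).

Answer: 2 6

Derivation:
Step 1: prey: 31+6-7=30; pred: 5+4-2=7
Step 2: prey: 30+6-10=26; pred: 7+6-2=11
Step 3: prey: 26+5-14=17; pred: 11+8-4=15
Step 4: prey: 17+3-12=8; pred: 15+7-6=16
Step 5: prey: 8+1-6=3; pred: 16+3-6=13
Step 6: prey: 3+0-1=2; pred: 13+1-5=9
Step 7: prey: 2+0-0=2; pred: 9+0-3=6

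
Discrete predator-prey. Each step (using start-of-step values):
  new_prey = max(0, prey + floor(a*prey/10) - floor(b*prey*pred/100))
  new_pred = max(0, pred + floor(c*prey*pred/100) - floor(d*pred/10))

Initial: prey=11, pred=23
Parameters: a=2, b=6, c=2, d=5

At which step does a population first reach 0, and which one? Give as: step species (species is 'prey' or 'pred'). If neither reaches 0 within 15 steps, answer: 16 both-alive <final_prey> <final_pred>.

Answer: 1 prey

Derivation:
Step 1: prey: 11+2-15=0; pred: 23+5-11=17
First extinction: prey at step 1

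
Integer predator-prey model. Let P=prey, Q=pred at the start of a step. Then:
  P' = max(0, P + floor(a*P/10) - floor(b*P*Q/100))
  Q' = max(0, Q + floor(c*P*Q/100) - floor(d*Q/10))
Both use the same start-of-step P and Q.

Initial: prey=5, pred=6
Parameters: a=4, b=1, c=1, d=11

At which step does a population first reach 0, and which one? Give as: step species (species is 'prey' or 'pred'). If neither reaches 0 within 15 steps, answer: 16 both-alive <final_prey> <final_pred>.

Answer: 1 pred

Derivation:
Step 1: prey: 5+2-0=7; pred: 6+0-6=0
First extinction: pred at step 1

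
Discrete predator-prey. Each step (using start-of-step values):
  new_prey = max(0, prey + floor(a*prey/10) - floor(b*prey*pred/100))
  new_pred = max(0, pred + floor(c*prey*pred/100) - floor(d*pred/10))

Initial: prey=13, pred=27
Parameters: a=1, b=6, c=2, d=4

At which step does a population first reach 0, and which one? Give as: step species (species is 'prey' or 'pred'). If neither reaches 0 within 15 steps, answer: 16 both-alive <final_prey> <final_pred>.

Answer: 1 prey

Derivation:
Step 1: prey: 13+1-21=0; pred: 27+7-10=24
First extinction: prey at step 1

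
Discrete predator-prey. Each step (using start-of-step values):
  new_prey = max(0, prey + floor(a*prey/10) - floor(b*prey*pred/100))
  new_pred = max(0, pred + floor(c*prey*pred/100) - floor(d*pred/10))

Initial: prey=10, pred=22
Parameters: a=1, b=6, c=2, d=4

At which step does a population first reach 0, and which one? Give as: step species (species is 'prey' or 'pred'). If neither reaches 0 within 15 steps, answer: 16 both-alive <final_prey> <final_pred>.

Step 1: prey: 10+1-13=0; pred: 22+4-8=18
First extinction: prey at step 1

Answer: 1 prey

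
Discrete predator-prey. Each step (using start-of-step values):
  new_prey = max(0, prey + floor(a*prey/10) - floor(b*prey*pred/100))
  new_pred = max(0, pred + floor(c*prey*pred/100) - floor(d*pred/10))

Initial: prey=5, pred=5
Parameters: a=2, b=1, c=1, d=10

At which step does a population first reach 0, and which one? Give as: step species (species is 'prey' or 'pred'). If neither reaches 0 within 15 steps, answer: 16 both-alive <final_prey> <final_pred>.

Answer: 1 pred

Derivation:
Step 1: prey: 5+1-0=6; pred: 5+0-5=0
First extinction: pred at step 1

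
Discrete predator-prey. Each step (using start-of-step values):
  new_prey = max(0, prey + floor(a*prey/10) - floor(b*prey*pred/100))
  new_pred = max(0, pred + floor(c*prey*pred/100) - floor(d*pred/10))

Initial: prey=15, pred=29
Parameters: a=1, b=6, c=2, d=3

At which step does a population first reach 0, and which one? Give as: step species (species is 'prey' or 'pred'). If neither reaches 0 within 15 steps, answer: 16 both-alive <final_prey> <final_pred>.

Step 1: prey: 15+1-26=0; pred: 29+8-8=29
First extinction: prey at step 1

Answer: 1 prey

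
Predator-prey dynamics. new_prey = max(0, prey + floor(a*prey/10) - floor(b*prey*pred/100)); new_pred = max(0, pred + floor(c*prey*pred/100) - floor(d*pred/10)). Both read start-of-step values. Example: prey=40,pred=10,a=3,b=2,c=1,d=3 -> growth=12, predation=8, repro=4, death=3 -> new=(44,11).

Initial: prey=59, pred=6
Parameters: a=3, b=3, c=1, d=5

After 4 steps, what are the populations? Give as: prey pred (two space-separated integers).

Answer: 90 9

Derivation:
Step 1: prey: 59+17-10=66; pred: 6+3-3=6
Step 2: prey: 66+19-11=74; pred: 6+3-3=6
Step 3: prey: 74+22-13=83; pred: 6+4-3=7
Step 4: prey: 83+24-17=90; pred: 7+5-3=9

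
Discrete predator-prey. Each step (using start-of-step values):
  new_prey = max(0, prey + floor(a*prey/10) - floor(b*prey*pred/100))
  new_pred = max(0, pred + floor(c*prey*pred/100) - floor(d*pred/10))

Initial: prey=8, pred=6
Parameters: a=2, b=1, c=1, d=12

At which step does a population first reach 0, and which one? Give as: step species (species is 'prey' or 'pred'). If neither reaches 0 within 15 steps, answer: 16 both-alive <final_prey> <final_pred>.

Step 1: prey: 8+1-0=9; pred: 6+0-7=0
First extinction: pred at step 1

Answer: 1 pred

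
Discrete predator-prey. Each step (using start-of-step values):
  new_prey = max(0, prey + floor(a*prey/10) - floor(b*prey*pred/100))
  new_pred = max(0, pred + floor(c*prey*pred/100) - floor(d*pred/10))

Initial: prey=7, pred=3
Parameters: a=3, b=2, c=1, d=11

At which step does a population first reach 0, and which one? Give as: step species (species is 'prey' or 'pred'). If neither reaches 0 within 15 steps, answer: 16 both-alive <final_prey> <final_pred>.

Answer: 1 pred

Derivation:
Step 1: prey: 7+2-0=9; pred: 3+0-3=0
First extinction: pred at step 1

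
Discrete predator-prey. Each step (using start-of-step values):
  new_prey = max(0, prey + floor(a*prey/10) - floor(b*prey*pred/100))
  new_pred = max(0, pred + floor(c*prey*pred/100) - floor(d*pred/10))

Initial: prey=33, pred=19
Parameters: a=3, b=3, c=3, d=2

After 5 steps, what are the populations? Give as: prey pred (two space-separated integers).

Step 1: prey: 33+9-18=24; pred: 19+18-3=34
Step 2: prey: 24+7-24=7; pred: 34+24-6=52
Step 3: prey: 7+2-10=0; pred: 52+10-10=52
Step 4: prey: 0+0-0=0; pred: 52+0-10=42
Step 5: prey: 0+0-0=0; pred: 42+0-8=34

Answer: 0 34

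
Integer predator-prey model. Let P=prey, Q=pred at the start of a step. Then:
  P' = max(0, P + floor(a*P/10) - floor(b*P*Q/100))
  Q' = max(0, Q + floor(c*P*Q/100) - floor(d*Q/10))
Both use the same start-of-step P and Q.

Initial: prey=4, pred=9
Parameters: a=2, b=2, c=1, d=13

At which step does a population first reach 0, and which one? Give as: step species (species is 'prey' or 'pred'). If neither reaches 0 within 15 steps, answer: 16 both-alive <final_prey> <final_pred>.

Step 1: prey: 4+0-0=4; pred: 9+0-11=0
First extinction: pred at step 1

Answer: 1 pred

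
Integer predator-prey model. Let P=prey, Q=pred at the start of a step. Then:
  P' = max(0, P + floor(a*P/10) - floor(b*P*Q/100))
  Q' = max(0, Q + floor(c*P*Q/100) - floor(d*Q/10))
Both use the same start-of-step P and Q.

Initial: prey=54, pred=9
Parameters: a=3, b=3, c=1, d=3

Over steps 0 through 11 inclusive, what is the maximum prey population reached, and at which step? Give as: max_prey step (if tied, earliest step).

Answer: 56 1

Derivation:
Step 1: prey: 54+16-14=56; pred: 9+4-2=11
Step 2: prey: 56+16-18=54; pred: 11+6-3=14
Step 3: prey: 54+16-22=48; pred: 14+7-4=17
Step 4: prey: 48+14-24=38; pred: 17+8-5=20
Step 5: prey: 38+11-22=27; pred: 20+7-6=21
Step 6: prey: 27+8-17=18; pred: 21+5-6=20
Step 7: prey: 18+5-10=13; pred: 20+3-6=17
Step 8: prey: 13+3-6=10; pred: 17+2-5=14
Step 9: prey: 10+3-4=9; pred: 14+1-4=11
Step 10: prey: 9+2-2=9; pred: 11+0-3=8
Step 11: prey: 9+2-2=9; pred: 8+0-2=6
Max prey = 56 at step 1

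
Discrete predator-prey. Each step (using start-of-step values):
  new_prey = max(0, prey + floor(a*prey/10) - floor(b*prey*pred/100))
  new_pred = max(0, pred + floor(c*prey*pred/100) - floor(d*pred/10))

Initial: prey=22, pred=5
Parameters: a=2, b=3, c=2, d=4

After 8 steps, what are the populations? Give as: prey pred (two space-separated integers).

Step 1: prey: 22+4-3=23; pred: 5+2-2=5
Step 2: prey: 23+4-3=24; pred: 5+2-2=5
Step 3: prey: 24+4-3=25; pred: 5+2-2=5
Step 4: prey: 25+5-3=27; pred: 5+2-2=5
Step 5: prey: 27+5-4=28; pred: 5+2-2=5
Step 6: prey: 28+5-4=29; pred: 5+2-2=5
Step 7: prey: 29+5-4=30; pred: 5+2-2=5
Step 8: prey: 30+6-4=32; pred: 5+3-2=6

Answer: 32 6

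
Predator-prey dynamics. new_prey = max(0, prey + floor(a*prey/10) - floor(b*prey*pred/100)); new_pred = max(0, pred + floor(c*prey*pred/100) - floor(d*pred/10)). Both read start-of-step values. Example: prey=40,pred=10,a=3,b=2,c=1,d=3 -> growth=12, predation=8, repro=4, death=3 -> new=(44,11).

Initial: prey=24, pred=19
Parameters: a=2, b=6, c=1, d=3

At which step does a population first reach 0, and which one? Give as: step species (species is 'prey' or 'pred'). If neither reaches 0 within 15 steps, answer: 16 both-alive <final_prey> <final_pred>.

Answer: 2 prey

Derivation:
Step 1: prey: 24+4-27=1; pred: 19+4-5=18
Step 2: prey: 1+0-1=0; pred: 18+0-5=13
First extinction: prey at step 2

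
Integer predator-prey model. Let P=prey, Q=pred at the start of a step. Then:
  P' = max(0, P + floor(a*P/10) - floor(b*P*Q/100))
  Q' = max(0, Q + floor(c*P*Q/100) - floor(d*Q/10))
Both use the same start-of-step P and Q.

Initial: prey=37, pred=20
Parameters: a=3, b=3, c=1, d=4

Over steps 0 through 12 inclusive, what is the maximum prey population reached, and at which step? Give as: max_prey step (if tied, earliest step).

Answer: 50 12

Derivation:
Step 1: prey: 37+11-22=26; pred: 20+7-8=19
Step 2: prey: 26+7-14=19; pred: 19+4-7=16
Step 3: prey: 19+5-9=15; pred: 16+3-6=13
Step 4: prey: 15+4-5=14; pred: 13+1-5=9
Step 5: prey: 14+4-3=15; pred: 9+1-3=7
Step 6: prey: 15+4-3=16; pred: 7+1-2=6
Step 7: prey: 16+4-2=18; pred: 6+0-2=4
Step 8: prey: 18+5-2=21; pred: 4+0-1=3
Step 9: prey: 21+6-1=26; pred: 3+0-1=2
Step 10: prey: 26+7-1=32; pred: 2+0-0=2
Step 11: prey: 32+9-1=40; pred: 2+0-0=2
Step 12: prey: 40+12-2=50; pred: 2+0-0=2
Max prey = 50 at step 12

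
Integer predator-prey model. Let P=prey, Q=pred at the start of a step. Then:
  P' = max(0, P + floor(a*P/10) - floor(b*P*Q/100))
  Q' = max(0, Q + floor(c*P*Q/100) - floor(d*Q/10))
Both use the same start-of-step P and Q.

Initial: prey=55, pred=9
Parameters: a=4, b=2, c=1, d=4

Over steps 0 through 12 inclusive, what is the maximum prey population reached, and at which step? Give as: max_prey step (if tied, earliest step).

Answer: 101 4

Derivation:
Step 1: prey: 55+22-9=68; pred: 9+4-3=10
Step 2: prey: 68+27-13=82; pred: 10+6-4=12
Step 3: prey: 82+32-19=95; pred: 12+9-4=17
Step 4: prey: 95+38-32=101; pred: 17+16-6=27
Step 5: prey: 101+40-54=87; pred: 27+27-10=44
Step 6: prey: 87+34-76=45; pred: 44+38-17=65
Step 7: prey: 45+18-58=5; pred: 65+29-26=68
Step 8: prey: 5+2-6=1; pred: 68+3-27=44
Step 9: prey: 1+0-0=1; pred: 44+0-17=27
Step 10: prey: 1+0-0=1; pred: 27+0-10=17
Step 11: prey: 1+0-0=1; pred: 17+0-6=11
Step 12: prey: 1+0-0=1; pred: 11+0-4=7
Max prey = 101 at step 4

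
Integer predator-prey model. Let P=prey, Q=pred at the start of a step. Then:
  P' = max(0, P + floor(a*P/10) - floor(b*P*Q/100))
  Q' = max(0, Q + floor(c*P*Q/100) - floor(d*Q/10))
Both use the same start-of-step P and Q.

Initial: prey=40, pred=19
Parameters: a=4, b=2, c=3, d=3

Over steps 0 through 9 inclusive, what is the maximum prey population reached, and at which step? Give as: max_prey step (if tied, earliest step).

Step 1: prey: 40+16-15=41; pred: 19+22-5=36
Step 2: prey: 41+16-29=28; pred: 36+44-10=70
Step 3: prey: 28+11-39=0; pred: 70+58-21=107
Step 4: prey: 0+0-0=0; pred: 107+0-32=75
Step 5: prey: 0+0-0=0; pred: 75+0-22=53
Step 6: prey: 0+0-0=0; pred: 53+0-15=38
Step 7: prey: 0+0-0=0; pred: 38+0-11=27
Step 8: prey: 0+0-0=0; pred: 27+0-8=19
Step 9: prey: 0+0-0=0; pred: 19+0-5=14
Max prey = 41 at step 1

Answer: 41 1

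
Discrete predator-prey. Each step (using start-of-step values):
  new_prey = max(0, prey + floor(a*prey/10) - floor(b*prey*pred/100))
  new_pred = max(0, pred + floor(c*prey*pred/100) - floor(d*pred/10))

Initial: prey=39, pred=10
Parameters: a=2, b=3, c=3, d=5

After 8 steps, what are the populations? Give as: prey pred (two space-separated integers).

Answer: 1 2

Derivation:
Step 1: prey: 39+7-11=35; pred: 10+11-5=16
Step 2: prey: 35+7-16=26; pred: 16+16-8=24
Step 3: prey: 26+5-18=13; pred: 24+18-12=30
Step 4: prey: 13+2-11=4; pred: 30+11-15=26
Step 5: prey: 4+0-3=1; pred: 26+3-13=16
Step 6: prey: 1+0-0=1; pred: 16+0-8=8
Step 7: prey: 1+0-0=1; pred: 8+0-4=4
Step 8: prey: 1+0-0=1; pred: 4+0-2=2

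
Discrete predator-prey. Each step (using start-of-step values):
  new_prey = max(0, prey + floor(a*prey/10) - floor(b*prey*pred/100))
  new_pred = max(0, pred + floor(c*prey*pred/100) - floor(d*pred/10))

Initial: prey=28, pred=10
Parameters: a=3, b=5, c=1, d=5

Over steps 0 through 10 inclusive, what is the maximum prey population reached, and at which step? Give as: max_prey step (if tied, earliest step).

Step 1: prey: 28+8-14=22; pred: 10+2-5=7
Step 2: prey: 22+6-7=21; pred: 7+1-3=5
Step 3: prey: 21+6-5=22; pred: 5+1-2=4
Step 4: prey: 22+6-4=24; pred: 4+0-2=2
Step 5: prey: 24+7-2=29; pred: 2+0-1=1
Step 6: prey: 29+8-1=36; pred: 1+0-0=1
Step 7: prey: 36+10-1=45; pred: 1+0-0=1
Step 8: prey: 45+13-2=56; pred: 1+0-0=1
Step 9: prey: 56+16-2=70; pred: 1+0-0=1
Step 10: prey: 70+21-3=88; pred: 1+0-0=1
Max prey = 88 at step 10

Answer: 88 10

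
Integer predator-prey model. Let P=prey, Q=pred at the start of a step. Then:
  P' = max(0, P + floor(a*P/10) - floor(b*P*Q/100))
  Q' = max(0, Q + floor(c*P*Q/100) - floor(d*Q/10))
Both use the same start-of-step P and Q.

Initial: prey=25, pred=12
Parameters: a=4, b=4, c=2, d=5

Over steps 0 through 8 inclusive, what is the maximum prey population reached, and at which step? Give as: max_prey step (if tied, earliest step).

Answer: 29 8

Derivation:
Step 1: prey: 25+10-12=23; pred: 12+6-6=12
Step 2: prey: 23+9-11=21; pred: 12+5-6=11
Step 3: prey: 21+8-9=20; pred: 11+4-5=10
Step 4: prey: 20+8-8=20; pred: 10+4-5=9
Step 5: prey: 20+8-7=21; pred: 9+3-4=8
Step 6: prey: 21+8-6=23; pred: 8+3-4=7
Step 7: prey: 23+9-6=26; pred: 7+3-3=7
Step 8: prey: 26+10-7=29; pred: 7+3-3=7
Max prey = 29 at step 8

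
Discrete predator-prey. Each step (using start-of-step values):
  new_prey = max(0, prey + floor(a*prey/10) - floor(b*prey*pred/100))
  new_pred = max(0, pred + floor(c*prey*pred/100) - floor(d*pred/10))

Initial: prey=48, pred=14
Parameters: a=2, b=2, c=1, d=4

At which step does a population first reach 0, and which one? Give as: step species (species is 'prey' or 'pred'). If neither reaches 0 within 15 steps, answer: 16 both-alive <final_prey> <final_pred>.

Answer: 16 both-alive 45 8

Derivation:
Step 1: prey: 48+9-13=44; pred: 14+6-5=15
Step 2: prey: 44+8-13=39; pred: 15+6-6=15
Step 3: prey: 39+7-11=35; pred: 15+5-6=14
Step 4: prey: 35+7-9=33; pred: 14+4-5=13
Step 5: prey: 33+6-8=31; pred: 13+4-5=12
Step 6: prey: 31+6-7=30; pred: 12+3-4=11
Step 7: prey: 30+6-6=30; pred: 11+3-4=10
Step 8: prey: 30+6-6=30; pred: 10+3-4=9
Step 9: prey: 30+6-5=31; pred: 9+2-3=8
Step 10: prey: 31+6-4=33; pred: 8+2-3=7
Step 11: prey: 33+6-4=35; pred: 7+2-2=7
Step 12: prey: 35+7-4=38; pred: 7+2-2=7
Step 13: prey: 38+7-5=40; pred: 7+2-2=7
Step 14: prey: 40+8-5=43; pred: 7+2-2=7
Step 15: prey: 43+8-6=45; pred: 7+3-2=8
No extinction within 15 steps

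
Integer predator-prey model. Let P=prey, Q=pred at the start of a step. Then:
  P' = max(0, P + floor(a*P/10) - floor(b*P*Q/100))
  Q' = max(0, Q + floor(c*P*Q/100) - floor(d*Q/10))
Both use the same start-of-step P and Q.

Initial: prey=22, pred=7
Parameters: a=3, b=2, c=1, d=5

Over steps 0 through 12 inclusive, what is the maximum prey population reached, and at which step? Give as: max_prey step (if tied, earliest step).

Answer: 150 11

Derivation:
Step 1: prey: 22+6-3=25; pred: 7+1-3=5
Step 2: prey: 25+7-2=30; pred: 5+1-2=4
Step 3: prey: 30+9-2=37; pred: 4+1-2=3
Step 4: prey: 37+11-2=46; pred: 3+1-1=3
Step 5: prey: 46+13-2=57; pred: 3+1-1=3
Step 6: prey: 57+17-3=71; pred: 3+1-1=3
Step 7: prey: 71+21-4=88; pred: 3+2-1=4
Step 8: prey: 88+26-7=107; pred: 4+3-2=5
Step 9: prey: 107+32-10=129; pred: 5+5-2=8
Step 10: prey: 129+38-20=147; pred: 8+10-4=14
Step 11: prey: 147+44-41=150; pred: 14+20-7=27
Step 12: prey: 150+45-81=114; pred: 27+40-13=54
Max prey = 150 at step 11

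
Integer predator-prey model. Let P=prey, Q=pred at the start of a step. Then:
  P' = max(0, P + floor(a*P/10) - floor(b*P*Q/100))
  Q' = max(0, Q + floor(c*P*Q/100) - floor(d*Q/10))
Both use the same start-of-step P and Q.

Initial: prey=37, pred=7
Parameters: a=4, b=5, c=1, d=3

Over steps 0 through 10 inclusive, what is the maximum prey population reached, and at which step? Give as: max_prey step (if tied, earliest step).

Answer: 45 4

Derivation:
Step 1: prey: 37+14-12=39; pred: 7+2-2=7
Step 2: prey: 39+15-13=41; pred: 7+2-2=7
Step 3: prey: 41+16-14=43; pred: 7+2-2=7
Step 4: prey: 43+17-15=45; pred: 7+3-2=8
Step 5: prey: 45+18-18=45; pred: 8+3-2=9
Step 6: prey: 45+18-20=43; pred: 9+4-2=11
Step 7: prey: 43+17-23=37; pred: 11+4-3=12
Step 8: prey: 37+14-22=29; pred: 12+4-3=13
Step 9: prey: 29+11-18=22; pred: 13+3-3=13
Step 10: prey: 22+8-14=16; pred: 13+2-3=12
Max prey = 45 at step 4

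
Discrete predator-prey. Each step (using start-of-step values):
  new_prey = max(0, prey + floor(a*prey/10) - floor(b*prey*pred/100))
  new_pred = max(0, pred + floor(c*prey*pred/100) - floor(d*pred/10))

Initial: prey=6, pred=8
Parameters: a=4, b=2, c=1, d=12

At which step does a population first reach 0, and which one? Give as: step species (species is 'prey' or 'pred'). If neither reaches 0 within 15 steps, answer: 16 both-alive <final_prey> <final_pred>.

Answer: 1 pred

Derivation:
Step 1: prey: 6+2-0=8; pred: 8+0-9=0
First extinction: pred at step 1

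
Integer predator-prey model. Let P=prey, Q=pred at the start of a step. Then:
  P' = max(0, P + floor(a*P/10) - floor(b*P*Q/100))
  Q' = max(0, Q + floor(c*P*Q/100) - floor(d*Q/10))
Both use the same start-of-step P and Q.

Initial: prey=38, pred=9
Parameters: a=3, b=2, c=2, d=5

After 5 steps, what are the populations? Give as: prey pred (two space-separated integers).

Step 1: prey: 38+11-6=43; pred: 9+6-4=11
Step 2: prey: 43+12-9=46; pred: 11+9-5=15
Step 3: prey: 46+13-13=46; pred: 15+13-7=21
Step 4: prey: 46+13-19=40; pred: 21+19-10=30
Step 5: prey: 40+12-24=28; pred: 30+24-15=39

Answer: 28 39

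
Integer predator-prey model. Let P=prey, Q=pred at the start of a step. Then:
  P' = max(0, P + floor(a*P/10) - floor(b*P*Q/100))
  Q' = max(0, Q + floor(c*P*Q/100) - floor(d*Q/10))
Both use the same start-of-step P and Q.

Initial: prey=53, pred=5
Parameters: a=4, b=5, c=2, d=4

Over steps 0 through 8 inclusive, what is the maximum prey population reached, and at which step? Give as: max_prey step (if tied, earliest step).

Step 1: prey: 53+21-13=61; pred: 5+5-2=8
Step 2: prey: 61+24-24=61; pred: 8+9-3=14
Step 3: prey: 61+24-42=43; pred: 14+17-5=26
Step 4: prey: 43+17-55=5; pred: 26+22-10=38
Step 5: prey: 5+2-9=0; pred: 38+3-15=26
Step 6: prey: 0+0-0=0; pred: 26+0-10=16
Step 7: prey: 0+0-0=0; pred: 16+0-6=10
Step 8: prey: 0+0-0=0; pred: 10+0-4=6
Max prey = 61 at step 1

Answer: 61 1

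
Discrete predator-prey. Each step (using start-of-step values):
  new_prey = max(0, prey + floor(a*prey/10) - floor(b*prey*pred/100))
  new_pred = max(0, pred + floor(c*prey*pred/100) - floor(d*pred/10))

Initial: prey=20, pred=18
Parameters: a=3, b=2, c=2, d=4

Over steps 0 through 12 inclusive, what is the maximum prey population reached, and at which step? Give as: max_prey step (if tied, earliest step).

Step 1: prey: 20+6-7=19; pred: 18+7-7=18
Step 2: prey: 19+5-6=18; pred: 18+6-7=17
Step 3: prey: 18+5-6=17; pred: 17+6-6=17
Step 4: prey: 17+5-5=17; pred: 17+5-6=16
Step 5: prey: 17+5-5=17; pred: 16+5-6=15
Step 6: prey: 17+5-5=17; pred: 15+5-6=14
Step 7: prey: 17+5-4=18; pred: 14+4-5=13
Step 8: prey: 18+5-4=19; pred: 13+4-5=12
Step 9: prey: 19+5-4=20; pred: 12+4-4=12
Step 10: prey: 20+6-4=22; pred: 12+4-4=12
Step 11: prey: 22+6-5=23; pred: 12+5-4=13
Step 12: prey: 23+6-5=24; pred: 13+5-5=13
Max prey = 24 at step 12

Answer: 24 12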